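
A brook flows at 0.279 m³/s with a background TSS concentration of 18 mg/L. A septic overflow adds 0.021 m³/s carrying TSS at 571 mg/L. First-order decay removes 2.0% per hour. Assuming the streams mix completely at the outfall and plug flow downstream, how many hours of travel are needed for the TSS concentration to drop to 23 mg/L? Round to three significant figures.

44.7 h

Flow-weighted average: C = (0.2790·18.00 + 0.02100·571.0) / 0.3000 = 17.01/0.3000 = 56.71 mg/L.
2.0%/h lost → k = −ln(1 − 0.02) = 0.02020 h⁻¹.
56.71·exp(−k·t) = 23 → t = ln(56.71/23)/k = 160800 s = 44.67 h.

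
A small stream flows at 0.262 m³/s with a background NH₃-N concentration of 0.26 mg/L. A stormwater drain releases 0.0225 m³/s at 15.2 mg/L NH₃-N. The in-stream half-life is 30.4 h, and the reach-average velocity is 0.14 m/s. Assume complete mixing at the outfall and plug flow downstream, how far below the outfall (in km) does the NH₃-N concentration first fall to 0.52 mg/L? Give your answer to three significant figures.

Conservation of mass: C = (0.2620·0.2600 + 0.02250·15.20) / 0.2845 = 0.4101/0.2845 = 1.442 mg/L.
Half-life 30.4 h → k = ln 2 / 30.4 = 0.02280 h⁻¹ = 0.5472 d⁻¹.
Set 1.442·exp(−k·t) = 0.52 → t = ln(1.442/0.52)/k = 161000 s = 44.72 h.
Distance = v·t = 0.14·161000 = 22540 m = 22.54 km.

22.5 km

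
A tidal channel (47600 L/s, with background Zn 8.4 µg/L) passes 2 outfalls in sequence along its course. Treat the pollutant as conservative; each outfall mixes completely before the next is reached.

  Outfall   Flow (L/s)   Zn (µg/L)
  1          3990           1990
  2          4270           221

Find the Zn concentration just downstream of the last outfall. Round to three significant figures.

166 µg/L

After outfall 1: Q = 47600 + 3990 = 51590 L/s; C = (47600·8.400 + 3990·1990)/51590 = 161.7 µg/L.
After outfall 2: Q = 51590 + 4270 = 55860 L/s; C = (51590·161.7 + 4270·221.0)/55860 = 166.2 µg/L.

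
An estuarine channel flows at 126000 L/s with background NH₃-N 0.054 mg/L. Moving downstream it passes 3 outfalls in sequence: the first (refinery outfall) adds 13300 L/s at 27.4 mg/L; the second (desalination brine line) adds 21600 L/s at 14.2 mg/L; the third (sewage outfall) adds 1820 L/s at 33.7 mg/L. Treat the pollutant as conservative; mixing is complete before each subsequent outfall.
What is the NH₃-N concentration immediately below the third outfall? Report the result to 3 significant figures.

4.54 mg/L

Outfall 1: combined Q = 139300 L/s; C = (126000·0.05400 + 13300·27.40)/139300 = 2.665 mg/L.
Outfall 2: combined Q = 160900 L/s; C = (139300·2.665 + 21600·14.20)/160900 = 4.213 mg/L.
Outfall 3: combined Q = 162700 L/s; C = (160900·4.213 + 1820·33.70)/162700 = 4.543 mg/L.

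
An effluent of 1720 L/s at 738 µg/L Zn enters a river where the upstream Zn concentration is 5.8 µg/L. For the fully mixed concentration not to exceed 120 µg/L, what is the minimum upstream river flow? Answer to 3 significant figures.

Set C_mix = 120: (Q·5.800 + 1720·738.0) / (Q + 1720) = 120
→ Q = 1720·(738.0 − 120)/(120 − 5.800) = 9308 L/s.

9310 L/s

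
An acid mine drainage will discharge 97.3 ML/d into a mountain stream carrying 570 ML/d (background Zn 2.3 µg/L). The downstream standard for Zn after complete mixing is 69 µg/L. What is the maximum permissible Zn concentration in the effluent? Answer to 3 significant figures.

460 µg/L

At the limit, (Qr·Cr + Qe·Cₑ)/(Qr + Qe) = 69:
Cₑ = (667.3·69 − 570.0·2.300) / 97.30 = 459.7 µg/L.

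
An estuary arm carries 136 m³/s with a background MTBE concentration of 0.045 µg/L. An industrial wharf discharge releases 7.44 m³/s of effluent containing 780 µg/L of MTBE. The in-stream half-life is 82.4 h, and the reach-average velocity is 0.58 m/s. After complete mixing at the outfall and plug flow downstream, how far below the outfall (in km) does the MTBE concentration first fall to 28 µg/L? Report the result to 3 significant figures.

91.6 km

Flow-weighted average: C = (136.0·0.04500 + 7.440·780.0) / 143.4 = 5809/143.4 = 40.50 µg/L.
Half-life 82.4 h → k = ln 2 / 82.4 = 0.008412 h⁻¹ = 0.2019 d⁻¹.
Set 40.50·exp(−k·t) = 28 → t = ln(40.50/28)/k = 158000 s = 43.88 h.
Distance = v·t = 0.58·158000 = 91620 m = 91.62 km.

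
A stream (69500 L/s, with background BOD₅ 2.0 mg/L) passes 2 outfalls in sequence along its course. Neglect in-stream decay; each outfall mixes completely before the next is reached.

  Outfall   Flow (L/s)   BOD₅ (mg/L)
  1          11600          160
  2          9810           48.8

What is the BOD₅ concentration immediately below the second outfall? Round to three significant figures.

Outfall 1: combined Q = 81100 L/s; C = (69500·2.000 + 11600·160.0)/81100 = 24.60 mg/L.
Outfall 2: combined Q = 90910 L/s; C = (81100·24.60 + 9810·48.80)/90910 = 27.21 mg/L.

27.2 mg/L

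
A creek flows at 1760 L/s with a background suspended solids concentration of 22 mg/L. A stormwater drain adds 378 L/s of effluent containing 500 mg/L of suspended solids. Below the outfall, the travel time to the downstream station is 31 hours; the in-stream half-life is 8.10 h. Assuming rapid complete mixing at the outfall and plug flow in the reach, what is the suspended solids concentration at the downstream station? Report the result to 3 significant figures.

Conservation of mass: C = (1760·22.00 + 378.0·500.0) / 2138 = 227700/2138 = 106.5 mg/L.
Half-life 8.10 h → k = ln 2 / 8.10 = 0.08557 h⁻¹ = 2.054 d⁻¹.
Applying C = C₀e^(−kt): 106.5 × 0.07045 = 7.504 mg/L.

7.50 mg/L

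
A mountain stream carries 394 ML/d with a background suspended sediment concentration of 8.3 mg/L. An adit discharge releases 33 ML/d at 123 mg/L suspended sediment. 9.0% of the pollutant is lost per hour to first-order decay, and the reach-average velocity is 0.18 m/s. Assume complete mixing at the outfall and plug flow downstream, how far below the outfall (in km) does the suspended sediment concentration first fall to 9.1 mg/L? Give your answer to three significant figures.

4.36 km

Mass balance: C = (394.0·8.300 + 33.00·123.0) / 427.0 = 7329/427.0 = 17.16 mg/L.
9.0%/h lost → k = −ln(1 − 0.09) = 0.09431 h⁻¹.
Set 17.16·exp(−k·t) = 9.1 → t = ln(17.16/9.1)/k = 24220 s = 6.728 h.
Distance = v·t = 0.18·24220 = 4360 m = 4.360 km.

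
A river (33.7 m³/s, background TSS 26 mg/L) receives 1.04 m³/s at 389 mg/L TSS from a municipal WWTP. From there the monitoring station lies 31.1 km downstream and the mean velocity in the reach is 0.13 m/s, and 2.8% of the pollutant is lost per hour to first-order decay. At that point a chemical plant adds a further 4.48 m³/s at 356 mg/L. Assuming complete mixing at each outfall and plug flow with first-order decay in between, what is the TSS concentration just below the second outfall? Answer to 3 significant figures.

After mixing, C = (33.70·26.00 + 1.040·389.0) / 34.74 = 1281/34.74 = 36.87 mg/L; combined flow 34.74 m³/s.
Travel time t = 31.1·1000 / 0.13 = 239200 s = 66.45 h.
2.8%/h lost → k = −ln(1 − 0.028) = 0.02840 h⁻¹.
Applying C = C₀e^(−kt): 36.87 × 0.1515 = 5.585 mg/L.
At the second outfall, C = (34.74·5.585 + 4.480·356.0) / (34.74 + 4.480) = 45.61 mg/L.

45.6 mg/L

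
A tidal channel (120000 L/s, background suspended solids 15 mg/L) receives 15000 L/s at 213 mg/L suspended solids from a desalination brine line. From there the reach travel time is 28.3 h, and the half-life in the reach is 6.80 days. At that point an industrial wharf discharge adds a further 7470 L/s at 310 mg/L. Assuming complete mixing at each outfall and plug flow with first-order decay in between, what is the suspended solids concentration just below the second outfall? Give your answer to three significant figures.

47.3 mg/L

Conservation of mass: C = (120000·15.00 + 15000·213.0) / 135000 = 4995000/135000 = 37.00 mg/L; combined flow 135000 L/s.
Half-life 6.80 d → k = ln 2 / 6.80 = 0.1019 d⁻¹.
First-order decay: C = 37.00·exp(−k·t) = 37.00·0.8867 = 32.81 mg/L.
Second outfall: C = (135000·32.81 + 7470·310.0)/142500 = 47.34 mg/L.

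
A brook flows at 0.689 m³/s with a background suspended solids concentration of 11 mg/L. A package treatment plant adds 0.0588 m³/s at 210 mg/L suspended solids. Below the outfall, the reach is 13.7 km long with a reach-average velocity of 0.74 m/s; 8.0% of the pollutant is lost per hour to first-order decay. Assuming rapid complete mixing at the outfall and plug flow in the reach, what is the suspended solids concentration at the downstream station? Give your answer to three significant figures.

Mixed concentration C = ΣQC/ΣQ = (0.6890·11.00 + 0.05880·210.0) / 0.7478 = 19.93/0.7478 = 26.65 mg/L.
Travel time t = 13.7·1000 / 0.74 = 18510 s = 5.143 h.
8.0%/h lost → k = −ln(1 − 0.08) = 0.08338 h⁻¹.
Decay over the reach: 26.65·exp(−kt) = 26.65·0.6513 = 17.36 mg/L.

17.4 mg/L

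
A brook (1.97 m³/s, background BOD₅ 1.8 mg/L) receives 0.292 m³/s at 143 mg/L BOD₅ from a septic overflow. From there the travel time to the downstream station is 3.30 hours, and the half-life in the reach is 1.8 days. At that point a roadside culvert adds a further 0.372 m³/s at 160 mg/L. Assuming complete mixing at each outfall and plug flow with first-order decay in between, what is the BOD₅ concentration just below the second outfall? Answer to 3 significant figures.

38.9 mg/L

Mass balance: C = (1.970·1.800 + 0.2920·143.0) / 2.262 = 45.30/2.262 = 20.03 mg/L; combined flow 2.262 m³/s.
Half-life 1.8 d → k = ln 2 / 1.8 = 0.3851 d⁻¹.
Decay over the reach: 20.03·exp(−kt) = 20.03·0.9484 = 18.99 mg/L.
Second outfall: C = (2.262·18.99 + 0.3720·160.0)/2.634 = 38.91 mg/L.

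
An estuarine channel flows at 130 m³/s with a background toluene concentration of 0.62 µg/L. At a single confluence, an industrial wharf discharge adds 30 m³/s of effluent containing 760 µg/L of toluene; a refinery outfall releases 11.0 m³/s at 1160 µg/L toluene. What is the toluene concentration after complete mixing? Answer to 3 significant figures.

Mixed concentration C = ΣQC/ΣQ = (130.0·0.6200 + 30.00·760.0 + 11.00·1160) / 171.0 = 35640/171.0 = 208.4 µg/L.

208 µg/L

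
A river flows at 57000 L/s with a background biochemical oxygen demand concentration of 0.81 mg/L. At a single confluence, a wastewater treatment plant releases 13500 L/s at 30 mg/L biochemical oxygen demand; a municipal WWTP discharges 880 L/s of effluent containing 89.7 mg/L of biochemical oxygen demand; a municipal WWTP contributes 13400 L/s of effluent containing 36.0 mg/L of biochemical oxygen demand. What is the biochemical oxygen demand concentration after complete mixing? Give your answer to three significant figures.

11.9 mg/L

After mixing, C = (57000·0.8100 + 13500·30.00 + 880.0·89.70 + 13400·36.00) / 84780 = 1013000/84780 = 11.94 mg/L.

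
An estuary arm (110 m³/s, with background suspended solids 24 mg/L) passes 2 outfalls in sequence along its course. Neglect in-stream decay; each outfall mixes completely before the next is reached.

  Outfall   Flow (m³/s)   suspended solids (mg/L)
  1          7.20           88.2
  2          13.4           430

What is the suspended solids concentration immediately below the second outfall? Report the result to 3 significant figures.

69.2 mg/L

After outfall 1: Q = 110.0 + 7.200 = 117.2 m³/s; C = (110.0·24.00 + 7.200·88.20)/117.2 = 27.94 mg/L.
After outfall 2: Q = 117.2 + 13.40 = 130.6 m³/s; C = (117.2·27.94 + 13.40·430.0)/130.6 = 69.20 mg/L.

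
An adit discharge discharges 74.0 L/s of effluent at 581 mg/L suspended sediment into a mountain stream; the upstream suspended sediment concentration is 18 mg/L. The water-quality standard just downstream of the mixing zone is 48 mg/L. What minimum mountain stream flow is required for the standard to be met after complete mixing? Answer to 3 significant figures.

Set C_mix = 48: (Q·18.00 + 74.00·581.0) / (Q + 74.00) = 48
→ Q = 74.00·(581.0 − 48)/(48 − 18.00) = 1315 L/s.

1310 L/s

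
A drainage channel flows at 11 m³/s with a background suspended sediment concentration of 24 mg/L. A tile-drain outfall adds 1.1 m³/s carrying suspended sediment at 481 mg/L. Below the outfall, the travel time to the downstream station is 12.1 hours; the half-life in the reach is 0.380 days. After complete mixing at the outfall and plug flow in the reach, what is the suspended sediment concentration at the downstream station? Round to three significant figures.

Conservation of mass: C = (11.00·24.00 + 1.100·481.0) / 12.10 = 793.1/12.10 = 65.55 mg/L.
Half-life 0.380 d → k = ln 2 / 0.380 = 1.824 d⁻¹.
First-order decay: C = 65.55·exp(−k·t) = 65.55·0.3987 = 26.13 mg/L.

26.1 mg/L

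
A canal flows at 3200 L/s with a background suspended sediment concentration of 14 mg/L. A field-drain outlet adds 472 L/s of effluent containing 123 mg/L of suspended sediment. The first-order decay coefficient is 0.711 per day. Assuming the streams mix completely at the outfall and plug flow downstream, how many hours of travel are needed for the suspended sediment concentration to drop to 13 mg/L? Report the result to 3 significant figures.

Mass balance: C = (3200·14.00 + 472.0·123.0) / 3672 = 102900/3672 = 28.01 mg/L.
28.01·exp(−k·t) = 13 → t = ln(28.01/13)/k = 93280 s = 25.91 h.

25.9 h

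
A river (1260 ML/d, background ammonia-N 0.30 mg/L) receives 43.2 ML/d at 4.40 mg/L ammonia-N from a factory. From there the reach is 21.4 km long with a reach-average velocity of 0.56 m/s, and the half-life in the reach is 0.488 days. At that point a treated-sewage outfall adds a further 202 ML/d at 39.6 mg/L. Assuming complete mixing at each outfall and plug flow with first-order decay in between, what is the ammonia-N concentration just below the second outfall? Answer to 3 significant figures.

Conservation of mass: C = (1260·0.3000 + 43.20·4.400) / 1303 = 568.1/1303 = 0.4359 mg/L; combined flow 1303 ML/d.
Travel time t = 21.4·1000 / 0.56 = 38210 s = 10.62 h.
Half-life 0.488 d → k = ln 2 / 0.488 = 1.420 d⁻¹.
Applying C = C₀e^(−kt): 0.4359 × 0.5335 = 0.2326 mg/L.
Second outfall: C = (1303·0.2326 + 202.0·39.60)/1505 = 5.516 mg/L.

5.52 mg/L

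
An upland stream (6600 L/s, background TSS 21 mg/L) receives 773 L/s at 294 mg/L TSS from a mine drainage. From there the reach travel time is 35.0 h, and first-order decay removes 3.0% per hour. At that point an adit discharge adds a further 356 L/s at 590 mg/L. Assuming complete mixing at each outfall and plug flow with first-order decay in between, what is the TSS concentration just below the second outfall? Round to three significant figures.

After mixing, C = (6600·21.00 + 773.0·294.0) / 7373 = 365900/7373 = 49.62 mg/L; combined flow 7373 L/s.
3.0%/h lost → k = −ln(1 − 0.03) = 0.03046 h⁻¹.
First-order decay: C = 49.62·exp(−k·t) = 49.62·0.3444 = 17.09 mg/L.
At the second outfall, C = (7373·17.09 + 356.0·590.0) / (7373 + 356.0) = 43.48 mg/L.

43.5 mg/L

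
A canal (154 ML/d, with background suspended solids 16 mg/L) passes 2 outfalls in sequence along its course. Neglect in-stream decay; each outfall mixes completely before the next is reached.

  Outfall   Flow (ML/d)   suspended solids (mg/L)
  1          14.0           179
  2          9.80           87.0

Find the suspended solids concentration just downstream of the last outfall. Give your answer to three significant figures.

32.7 mg/L

Below outfall 1: Q → 168.0 ML/d, C = (154.0·16.00 + 14.00·179.0)/168.0 = 29.58 mg/L.
Below outfall 2: Q → 177.8 ML/d, C = (168.0·29.58 + 9.800·87.00)/177.8 = 32.75 mg/L.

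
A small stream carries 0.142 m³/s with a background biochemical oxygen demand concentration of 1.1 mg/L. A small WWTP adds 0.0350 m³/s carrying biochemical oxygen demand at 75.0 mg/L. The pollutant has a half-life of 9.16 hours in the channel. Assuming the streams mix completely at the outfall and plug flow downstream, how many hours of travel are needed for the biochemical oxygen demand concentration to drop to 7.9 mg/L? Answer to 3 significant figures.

Conservation of mass: C = (0.1420·1.100 + 0.03500·75.00) / 0.1770 = 2.781/0.1770 = 15.71 mg/L.
Half-life 9.16 h → k = ln 2 / 9.16 = 0.07567 h⁻¹ = 1.816 d⁻¹.
15.71·exp(−k·t) = 7.9 → t = ln(15.71/7.9)/k = 32710 s = 9.087 h.

9.09 h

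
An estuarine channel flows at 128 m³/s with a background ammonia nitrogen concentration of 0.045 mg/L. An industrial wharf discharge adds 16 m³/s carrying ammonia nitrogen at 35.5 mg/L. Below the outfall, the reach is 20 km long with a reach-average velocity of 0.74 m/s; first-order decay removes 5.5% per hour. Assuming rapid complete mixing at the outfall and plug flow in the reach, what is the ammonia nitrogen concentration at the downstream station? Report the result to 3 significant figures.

Mixed concentration C = ΣQC/ΣQ = (128.0·0.04500 + 16.00·35.50) / 144.0 = 573.8/144.0 = 3.984 mg/L.
Travel time t = 20·1000 / 0.74 = 27030 s = 7.508 h.
5.5%/h lost → k = −ln(1 − 0.055) = 0.05657 h⁻¹.
After decay, C = 3.984 × e^(−kt) = 3.984 × 0.6540 = 2.606 mg/L.

2.61 mg/L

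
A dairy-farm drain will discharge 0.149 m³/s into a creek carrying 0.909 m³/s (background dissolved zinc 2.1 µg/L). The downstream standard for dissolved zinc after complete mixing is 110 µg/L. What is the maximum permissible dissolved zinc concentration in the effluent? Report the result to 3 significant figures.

768 µg/L

At the limit, (Qr·Cr + Qe·Cₑ)/(Qr + Qe) = 110:
Cₑ = (1.058·110 − 0.9090·2.100) / 0.1490 = 768.3 µg/L.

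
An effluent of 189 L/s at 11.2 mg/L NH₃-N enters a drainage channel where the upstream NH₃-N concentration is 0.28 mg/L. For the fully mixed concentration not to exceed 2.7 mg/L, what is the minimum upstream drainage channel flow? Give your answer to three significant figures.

664 L/s

Set C_mix = 2.7: (Q·0.2800 + 189.0·11.20) / (Q + 189.0) = 2.7
→ Q = 189.0·(11.20 − 2.7)/(2.7 − 0.2800) = 663.8 L/s.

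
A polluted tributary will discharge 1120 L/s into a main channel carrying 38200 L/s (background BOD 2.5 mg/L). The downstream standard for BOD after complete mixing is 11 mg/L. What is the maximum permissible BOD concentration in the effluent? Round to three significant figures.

301 mg/L

At the limit, (Qr·Cr + Qe·Cₑ)/(Qr + Qe) = 11:
Cₑ = (39320·11 − 38200·2.500) / 1120 = 300.9 mg/L.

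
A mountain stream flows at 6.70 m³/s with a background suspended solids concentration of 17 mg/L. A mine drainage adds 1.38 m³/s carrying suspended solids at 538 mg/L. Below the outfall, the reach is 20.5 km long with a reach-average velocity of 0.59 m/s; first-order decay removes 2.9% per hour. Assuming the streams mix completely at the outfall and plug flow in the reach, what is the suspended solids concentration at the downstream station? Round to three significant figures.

Mixed concentration C = ΣQC/ΣQ = (6.700·17.00 + 1.380·538.0) / 8.080 = 856.3/8.080 = 106.0 mg/L.
Travel time t = 20.5·1000 / 0.59 = 34750 s = 9.652 h.
2.9%/h lost → k = −ln(1 − 0.029) = 0.02943 h⁻¹.
First-order decay: C = 106.0·exp(−k·t) = 106.0·0.7527 = 79.78 mg/L.

79.8 mg/L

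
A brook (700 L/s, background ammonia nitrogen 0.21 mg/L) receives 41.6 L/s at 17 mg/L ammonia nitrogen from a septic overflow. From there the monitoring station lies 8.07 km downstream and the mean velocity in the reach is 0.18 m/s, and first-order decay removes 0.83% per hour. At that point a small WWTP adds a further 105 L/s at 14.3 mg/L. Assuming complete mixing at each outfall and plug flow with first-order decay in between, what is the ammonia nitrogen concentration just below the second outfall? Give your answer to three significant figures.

Flow-weighted average: C = (700.0·0.2100 + 41.60·17.00) / 741.6 = 854.2/741.6 = 1.152 mg/L; combined flow 741.6 L/s.
Travel time t = 8.07·1000 / 0.18 = 44830 s = 12.45 h.
0.83%/h lost → k = −ln(1 − 0.0083) = 0.008335 h⁻¹.
First-order decay: C = 1.152·exp(−k·t) = 1.152·0.9014 = 1.038 mg/L.
Second outfall: C = (741.6·1.038 + 105.0·14.30)/846.6 = 2.683 mg/L.

2.68 mg/L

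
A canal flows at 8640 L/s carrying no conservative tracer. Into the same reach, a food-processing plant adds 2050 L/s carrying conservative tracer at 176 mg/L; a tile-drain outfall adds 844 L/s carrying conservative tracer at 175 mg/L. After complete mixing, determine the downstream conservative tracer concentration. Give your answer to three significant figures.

Flow-weighted average: C = (8640·0 + 2050·176.0 + 844.0·175.0) / 11530 = 508500/11530 = 44.09 mg/L.

44.1 mg/L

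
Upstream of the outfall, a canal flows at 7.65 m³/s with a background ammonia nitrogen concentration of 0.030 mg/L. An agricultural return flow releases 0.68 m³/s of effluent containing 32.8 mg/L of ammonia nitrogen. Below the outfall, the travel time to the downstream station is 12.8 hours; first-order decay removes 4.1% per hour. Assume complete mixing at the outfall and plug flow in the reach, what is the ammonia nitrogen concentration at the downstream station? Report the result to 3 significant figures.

1.58 mg/L

Mass balance: C = (7.650·0.03000 + 0.6800·32.80) / 8.330 = 22.53/8.330 = 2.705 mg/L.
4.1%/h lost → k = −ln(1 − 0.041) = 0.04186 h⁻¹.
Applying C = C₀e^(−kt): 2.705 × 0.5852 = 1.583 mg/L.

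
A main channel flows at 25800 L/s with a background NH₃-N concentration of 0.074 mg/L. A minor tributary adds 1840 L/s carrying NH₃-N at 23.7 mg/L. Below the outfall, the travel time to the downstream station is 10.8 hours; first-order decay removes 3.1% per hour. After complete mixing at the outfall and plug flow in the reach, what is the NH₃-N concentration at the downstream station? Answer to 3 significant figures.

Conservation of mass: C = (25800·0.07400 + 1840·23.70) / 27640 = 45520/27640 = 1.647 mg/L.
3.1%/h lost → k = −ln(1 − 0.031) = 0.03149 h⁻¹.
First-order decay: C = 1.647·exp(−k·t) = 1.647·0.7117 = 1.172 mg/L.

1.17 mg/L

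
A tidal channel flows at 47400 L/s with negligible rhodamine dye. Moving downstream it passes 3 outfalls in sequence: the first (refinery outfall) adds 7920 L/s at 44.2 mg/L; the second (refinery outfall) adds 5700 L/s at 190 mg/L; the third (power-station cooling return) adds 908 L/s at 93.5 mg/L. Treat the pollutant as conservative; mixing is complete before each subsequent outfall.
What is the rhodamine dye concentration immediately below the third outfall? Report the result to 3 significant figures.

Outfall 1: combined Q = 55320 L/s; C = (47400·0 + 7920·44.20)/55320 = 6.328 mg/L.
Outfall 2: combined Q = 61020 L/s; C = (55320·6.328 + 5700·190.0)/61020 = 23.49 mg/L.
Outfall 3: combined Q = 61930 L/s; C = (61020·23.49 + 908.0·93.50)/61930 = 24.51 mg/L.

24.5 mg/L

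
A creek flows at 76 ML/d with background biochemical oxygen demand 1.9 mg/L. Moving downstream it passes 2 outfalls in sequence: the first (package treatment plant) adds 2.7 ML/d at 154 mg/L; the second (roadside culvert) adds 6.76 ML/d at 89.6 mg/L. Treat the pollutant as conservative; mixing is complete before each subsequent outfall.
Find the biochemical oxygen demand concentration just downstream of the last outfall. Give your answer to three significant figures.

After outfall 1: Q = 76.00 + 2.700 = 78.70 ML/d; C = (76.00·1.900 + 2.700·154.0)/78.70 = 7.118 mg/L.
After outfall 2: Q = 78.70 + 6.760 = 85.46 ML/d; C = (78.70·7.118 + 6.760·89.60)/85.46 = 13.64 mg/L.

13.6 mg/L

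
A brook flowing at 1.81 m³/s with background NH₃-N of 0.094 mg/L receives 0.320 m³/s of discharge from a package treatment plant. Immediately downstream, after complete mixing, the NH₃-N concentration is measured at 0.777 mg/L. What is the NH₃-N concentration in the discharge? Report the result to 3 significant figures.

4.64 mg/L

Mass balance: 1.810·0.09400 + 0.3200·Cₑ = 2.130·0.7770
→ Cₑ = (2.130·0.7770 − 1.810·0.09400) / 0.3200 = 4.640 mg/L.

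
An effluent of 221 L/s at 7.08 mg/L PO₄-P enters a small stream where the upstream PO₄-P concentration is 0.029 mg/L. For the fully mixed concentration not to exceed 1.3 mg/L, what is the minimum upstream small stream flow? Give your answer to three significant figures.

1010 L/s

Set C_mix = 1.3: (Q·0.02900 + 221.0·7.080) / (Q + 221.0) = 1.3
→ Q = 221.0·(7.080 − 1.3)/(1.3 − 0.02900) = 1005 L/s.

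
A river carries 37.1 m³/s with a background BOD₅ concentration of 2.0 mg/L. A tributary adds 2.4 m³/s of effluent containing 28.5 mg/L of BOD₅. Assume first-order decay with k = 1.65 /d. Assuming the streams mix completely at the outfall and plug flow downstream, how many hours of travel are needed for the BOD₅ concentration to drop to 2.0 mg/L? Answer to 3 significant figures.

Mass balance: C = (37.10·2.000 + 2.400·28.50) / 39.50 = 142.6/39.50 = 3.610 mg/L.
3.610·exp(−k·t) = 2.0 → t = ln(3.610/2.0)/k = 30930 s = 8.590 h.

8.59 h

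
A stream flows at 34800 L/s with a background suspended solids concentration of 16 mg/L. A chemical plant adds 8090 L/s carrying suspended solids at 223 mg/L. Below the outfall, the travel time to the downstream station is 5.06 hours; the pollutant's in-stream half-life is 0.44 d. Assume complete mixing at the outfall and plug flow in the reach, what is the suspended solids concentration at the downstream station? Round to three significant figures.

Conservation of mass: C = (34800·16.00 + 8090·223.0) / 42890 = 2361000/42890 = 55.04 mg/L.
Half-life 0.44 d → k = ln 2 / 0.44 = 1.575 d⁻¹.
After decay, C = 55.04 × e^(−kt) = 55.04 × 0.7174 = 39.49 mg/L.

39.5 mg/L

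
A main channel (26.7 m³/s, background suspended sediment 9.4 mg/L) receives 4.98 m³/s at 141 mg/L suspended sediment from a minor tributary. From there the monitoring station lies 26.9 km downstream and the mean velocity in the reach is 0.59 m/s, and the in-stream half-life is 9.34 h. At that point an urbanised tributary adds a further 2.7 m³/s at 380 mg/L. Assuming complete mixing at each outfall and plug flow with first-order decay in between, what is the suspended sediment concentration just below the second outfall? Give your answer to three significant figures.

Conservation of mass: C = (26.70·9.400 + 4.980·141.0) / 31.68 = 953.2/31.68 = 30.09 mg/L; combined flow 31.68 m³/s.
Travel time t = 26.9·1000 / 0.59 = 45590 s = 12.66 h.
Half-life 9.34 h → k = ln 2 / 9.34 = 0.07421 h⁻¹ = 1.781 d⁻¹.
Decay over the reach: 30.09·exp(−kt) = 30.09·0.3907 = 11.75 mg/L.
At the second outfall, C = (31.68·11.75 + 2.700·380.0) / (31.68 + 2.700) = 40.67 mg/L.

40.7 mg/L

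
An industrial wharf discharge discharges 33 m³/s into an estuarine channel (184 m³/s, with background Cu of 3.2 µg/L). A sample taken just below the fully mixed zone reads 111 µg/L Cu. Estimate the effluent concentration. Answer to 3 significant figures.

712 µg/L

Mass balance: 184.0·3.200 + 33.00·Cₑ = 217.0·111.0
→ Cₑ = (217.0·111.0 − 184.0·3.200) / 33.00 = 712.1 µg/L.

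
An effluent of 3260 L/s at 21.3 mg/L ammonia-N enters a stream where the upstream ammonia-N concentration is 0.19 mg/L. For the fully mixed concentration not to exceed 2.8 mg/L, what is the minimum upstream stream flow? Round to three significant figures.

23100 L/s

Set C_mix = 2.8: (Q·0.1900 + 3260·21.30) / (Q + 3260) = 2.8
→ Q = 3260·(21.30 − 2.8)/(2.8 − 0.1900) = 23110 L/s.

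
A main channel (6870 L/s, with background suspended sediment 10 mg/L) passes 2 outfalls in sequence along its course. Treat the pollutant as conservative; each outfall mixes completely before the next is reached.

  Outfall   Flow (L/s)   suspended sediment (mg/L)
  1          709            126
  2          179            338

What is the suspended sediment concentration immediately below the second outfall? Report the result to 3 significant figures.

28.2 mg/L

After outfall 1: Q = 6870 + 709.0 = 7579 L/s; C = (6870·10.00 + 709.0·126.0)/7579 = 20.85 mg/L.
After outfall 2: Q = 7579 + 179.0 = 7758 L/s; C = (7579·20.85 + 179.0·338.0)/7758 = 28.17 mg/L.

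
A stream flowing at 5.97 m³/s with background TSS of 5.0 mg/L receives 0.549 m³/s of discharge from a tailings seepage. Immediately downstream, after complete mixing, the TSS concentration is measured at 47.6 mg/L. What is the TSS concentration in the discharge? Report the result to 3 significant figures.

511 mg/L

Mass balance: 5.970·5.000 + 0.5490·Cₑ = 6.519·47.60
→ Cₑ = (6.519·47.60 − 5.970·5.000) / 0.5490 = 510.8 mg/L.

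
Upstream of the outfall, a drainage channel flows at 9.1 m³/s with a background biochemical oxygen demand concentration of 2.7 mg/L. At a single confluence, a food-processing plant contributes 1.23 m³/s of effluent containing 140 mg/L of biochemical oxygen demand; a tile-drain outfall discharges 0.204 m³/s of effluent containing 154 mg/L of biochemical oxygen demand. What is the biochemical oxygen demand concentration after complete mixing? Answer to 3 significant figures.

Flow-weighted average: C = (9.100·2.700 + 1.230·140.0 + 0.2040·154.0) / 10.53 = 228.2/10.53 = 21.66 mg/L.

21.7 mg/L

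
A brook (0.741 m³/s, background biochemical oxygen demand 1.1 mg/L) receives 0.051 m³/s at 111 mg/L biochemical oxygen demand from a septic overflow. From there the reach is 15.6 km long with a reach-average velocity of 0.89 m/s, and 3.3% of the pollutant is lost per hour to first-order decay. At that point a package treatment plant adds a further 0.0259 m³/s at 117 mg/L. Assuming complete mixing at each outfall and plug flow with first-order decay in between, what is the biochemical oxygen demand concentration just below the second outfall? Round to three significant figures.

Mass balance: C = (0.7410·1.100 + 0.05100·111.0) / 0.7920 = 6.476/0.7920 = 8.177 mg/L; combined flow 0.7920 m³/s.
Travel time t = 15.6·1000 / 0.89 = 17530 s = 4.869 h.
3.3%/h lost → k = −ln(1 − 0.033) = 0.03356 h⁻¹.
Applying C = C₀e^(−kt): 8.177 × 0.8493 = 6.944 mg/L.
Second outfall: C = (0.7920·6.944 + 0.02590·117.0)/0.8179 = 10.43 mg/L.

10.4 mg/L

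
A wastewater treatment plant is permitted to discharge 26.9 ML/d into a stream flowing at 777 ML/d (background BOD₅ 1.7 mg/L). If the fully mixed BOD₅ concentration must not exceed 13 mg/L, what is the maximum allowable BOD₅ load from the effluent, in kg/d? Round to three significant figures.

Mass balance at the limit: 777.0·1.700 + 26.90·Cₑ = 803.9·13 → Cₑ = 339.4 mg/L.
26.90 ML/d = 0.3113 m³/s. Load = 0.3113 m³/s × 339.4 g/m³ × 86 400 s/d = 9130 kg/d.

9130 kg/d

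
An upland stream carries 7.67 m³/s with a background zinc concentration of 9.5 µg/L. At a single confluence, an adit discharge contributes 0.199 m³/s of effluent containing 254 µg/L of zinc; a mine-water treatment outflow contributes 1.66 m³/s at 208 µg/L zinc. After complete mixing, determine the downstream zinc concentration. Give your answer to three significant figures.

Flow-weighted average: C = (7.670·9.500 + 0.1990·254.0 + 1.660·208.0) / 9.529 = 468.7/9.529 = 49.19 µg/L.

49.2 µg/L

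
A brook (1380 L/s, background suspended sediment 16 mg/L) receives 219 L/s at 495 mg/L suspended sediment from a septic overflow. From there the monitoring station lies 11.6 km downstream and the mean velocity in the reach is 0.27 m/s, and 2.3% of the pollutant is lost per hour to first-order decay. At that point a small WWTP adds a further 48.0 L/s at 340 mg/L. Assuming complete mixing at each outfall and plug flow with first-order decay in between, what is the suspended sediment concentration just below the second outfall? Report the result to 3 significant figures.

Conservation of mass: C = (1380·16.00 + 219.0·495.0) / 1599 = 130500/1599 = 81.60 mg/L; combined flow 1599 L/s.
Travel time t = 11.6·1000 / 0.27 = 42960 s = 11.93 h.
2.3%/h lost → k = −ln(1 − 0.023) = 0.02327 h⁻¹.
First-order decay: C = 81.60·exp(−k·t) = 81.60·0.7575 = 61.82 mg/L.
Second outfall: C = (1599·61.82 + 48.00·340.0)/1647 = 69.92 mg/L.

69.9 mg/L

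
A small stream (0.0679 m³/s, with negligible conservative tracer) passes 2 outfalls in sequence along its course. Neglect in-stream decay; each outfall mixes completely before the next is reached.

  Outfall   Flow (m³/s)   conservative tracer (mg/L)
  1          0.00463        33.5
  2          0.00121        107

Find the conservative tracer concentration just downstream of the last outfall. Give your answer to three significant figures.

Below outfall 1: Q → 0.07253 m³/s, C = (0.06790·0 + 0.004630·33.50)/0.07253 = 2.138 mg/L.
Below outfall 2: Q → 0.07374 m³/s, C = (0.07253·2.138 + 0.001210·107.0)/0.07374 = 3.859 mg/L.

3.86 mg/L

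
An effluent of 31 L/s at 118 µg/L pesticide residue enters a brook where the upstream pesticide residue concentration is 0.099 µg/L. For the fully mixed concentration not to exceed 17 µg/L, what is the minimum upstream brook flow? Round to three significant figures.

185 L/s

Set C_mix = 17: (Q·0.09900 + 31.00·118.0) / (Q + 31.00) = 17
→ Q = 31.00·(118.0 − 17)/(17 − 0.09900) = 185.3 L/s.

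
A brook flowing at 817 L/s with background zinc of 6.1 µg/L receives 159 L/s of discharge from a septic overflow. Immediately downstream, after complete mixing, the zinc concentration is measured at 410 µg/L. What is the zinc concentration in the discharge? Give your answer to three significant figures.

2490 µg/L

Mass balance: 817.0·6.100 + 159.0·Cₑ = 976.0·410.0
→ Cₑ = (976.0·410.0 − 817.0·6.100) / 159.0 = 2485 µg/L.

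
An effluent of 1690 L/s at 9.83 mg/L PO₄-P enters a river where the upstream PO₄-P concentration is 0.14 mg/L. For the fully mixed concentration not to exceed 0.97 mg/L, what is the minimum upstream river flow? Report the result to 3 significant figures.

Set C_mix = 0.97: (Q·0.1400 + 1690·9.830) / (Q + 1690) = 0.97
→ Q = 1690·(9.830 − 0.97)/(0.97 − 0.1400) = 18040 L/s.

18000 L/s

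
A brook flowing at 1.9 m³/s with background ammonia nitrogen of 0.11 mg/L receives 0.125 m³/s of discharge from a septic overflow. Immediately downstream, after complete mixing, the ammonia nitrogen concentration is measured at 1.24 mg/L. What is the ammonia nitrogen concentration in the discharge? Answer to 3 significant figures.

Mass balance: 1.900·0.1100 + 0.1250·Cₑ = 2.025·1.240
→ Cₑ = (2.025·1.240 − 1.900·0.1100) / 0.1250 = 18.42 mg/L.

18.4 mg/L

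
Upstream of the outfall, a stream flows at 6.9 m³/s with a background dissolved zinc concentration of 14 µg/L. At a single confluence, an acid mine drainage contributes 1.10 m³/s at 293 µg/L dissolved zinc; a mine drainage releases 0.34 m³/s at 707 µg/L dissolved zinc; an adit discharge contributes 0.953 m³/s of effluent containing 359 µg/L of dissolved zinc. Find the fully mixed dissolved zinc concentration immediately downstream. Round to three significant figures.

108 µg/L

Mixed concentration C = ΣQC/ΣQ = (6.900·14.00 + 1.100·293.0 + 0.3400·707.0 + 0.9530·359.0) / 9.293 = 1001/9.293 = 107.8 µg/L.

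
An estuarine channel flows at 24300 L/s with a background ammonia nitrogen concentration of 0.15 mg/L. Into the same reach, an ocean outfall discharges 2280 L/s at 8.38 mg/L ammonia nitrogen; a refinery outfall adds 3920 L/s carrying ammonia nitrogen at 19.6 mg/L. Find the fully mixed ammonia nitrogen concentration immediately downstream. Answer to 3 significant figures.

3.27 mg/L

Mass balance: C = (24300·0.1500 + 2280·8.380 + 3920·19.60) / 30500 = 99580/30500 = 3.265 mg/L.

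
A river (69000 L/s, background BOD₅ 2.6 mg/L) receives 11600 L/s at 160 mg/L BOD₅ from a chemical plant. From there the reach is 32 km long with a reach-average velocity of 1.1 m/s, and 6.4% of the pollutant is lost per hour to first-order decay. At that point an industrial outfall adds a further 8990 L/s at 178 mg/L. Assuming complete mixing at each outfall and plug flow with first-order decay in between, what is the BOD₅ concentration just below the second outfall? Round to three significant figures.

Mass balance: C = (69000·2.600 + 11600·160.0) / 80600 = 2035000/80600 = 25.25 mg/L; combined flow 80600 L/s.
Travel time t = 32·1000 / 1.1 = 29090 s = 8.081 h.
6.4%/h lost → k = −ln(1 − 0.064) = 0.06614 h⁻¹.
Applying C = C₀e^(−kt): 25.25 × 0.5860 = 14.80 mg/L.
Second outfall: C = (80600·14.80 + 8990·178.0)/89590 = 31.17 mg/L.

31.2 mg/L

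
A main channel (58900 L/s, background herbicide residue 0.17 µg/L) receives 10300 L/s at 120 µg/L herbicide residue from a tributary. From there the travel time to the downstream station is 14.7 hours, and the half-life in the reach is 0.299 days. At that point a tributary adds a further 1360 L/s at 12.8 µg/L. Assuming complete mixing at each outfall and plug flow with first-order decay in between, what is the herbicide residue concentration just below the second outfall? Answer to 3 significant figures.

4.52 µg/L

Mixed concentration C = ΣQC/ΣQ = (58900·0.1700 + 10300·120.0) / 69200 = 1246000/69200 = 18.01 µg/L; combined flow 69200 L/s.
Half-life 0.299 d → k = ln 2 / 0.299 = 2.318 d⁻¹.
First-order decay: C = 18.01·exp(−k·t) = 18.01·0.2417 = 4.353 µg/L.
Second outfall: C = (69200·4.353 + 1360·12.80)/70560 = 4.516 µg/L.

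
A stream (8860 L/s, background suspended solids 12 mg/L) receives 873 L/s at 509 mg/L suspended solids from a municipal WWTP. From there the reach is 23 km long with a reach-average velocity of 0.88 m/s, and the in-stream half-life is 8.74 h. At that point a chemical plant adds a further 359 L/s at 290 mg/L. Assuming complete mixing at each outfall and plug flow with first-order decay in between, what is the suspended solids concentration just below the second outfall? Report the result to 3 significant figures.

41.0 mg/L

Mass balance: C = (8860·12.00 + 873.0·509.0) / 9733 = 550700/9733 = 56.58 mg/L; combined flow 9733 L/s.
Travel time t = 23·1000 / 0.88 = 26140 s = 7.260 h.
Half-life 8.74 h → k = ln 2 / 8.74 = 0.07931 h⁻¹ = 1.903 d⁻¹.
Decay over the reach: 56.58·exp(−kt) = 56.58·0.5623 = 31.81 mg/L.
At the second outfall, C = (9733·31.81 + 359.0·290.0) / (9733 + 359.0) = 41.00 mg/L.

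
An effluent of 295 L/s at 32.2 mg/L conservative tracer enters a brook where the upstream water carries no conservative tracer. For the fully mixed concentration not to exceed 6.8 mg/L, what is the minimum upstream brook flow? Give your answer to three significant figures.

Set C_mix = 6.8: (Q·0 + 295.0·32.20) / (Q + 295.0) = 6.8
→ Q = 295.0·(32.20 − 6.8)/(6.8 − 0) = 1102 L/s.

1100 L/s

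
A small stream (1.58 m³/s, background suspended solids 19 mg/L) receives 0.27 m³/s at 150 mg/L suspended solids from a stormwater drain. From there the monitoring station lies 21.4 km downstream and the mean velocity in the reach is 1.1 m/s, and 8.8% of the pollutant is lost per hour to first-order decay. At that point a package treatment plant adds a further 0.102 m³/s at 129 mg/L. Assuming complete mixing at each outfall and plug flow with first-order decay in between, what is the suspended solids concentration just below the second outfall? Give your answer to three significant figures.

28.7 mg/L

After mixing, C = (1.580·19.00 + 0.2700·150.0) / 1.850 = 70.52/1.850 = 38.12 mg/L; combined flow 1.850 m³/s.
Travel time t = 21.4·1000 / 1.1 = 19450 s = 5.404 h.
8.8%/h lost → k = −ln(1 − 0.088) = 0.09212 h⁻¹.
Decay over the reach: 38.12·exp(−kt) = 38.12·0.6079 = 23.17 mg/L.
At the second outfall, C = (1.850·23.17 + 0.1020·129.0) / (1.850 + 0.1020) = 28.70 mg/L.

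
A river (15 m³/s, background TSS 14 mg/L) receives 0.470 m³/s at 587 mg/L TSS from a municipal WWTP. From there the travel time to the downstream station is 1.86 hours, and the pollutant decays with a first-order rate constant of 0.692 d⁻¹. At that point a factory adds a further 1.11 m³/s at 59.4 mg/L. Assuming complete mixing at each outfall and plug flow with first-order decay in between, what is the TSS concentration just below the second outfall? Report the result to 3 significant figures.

Mixed concentration C = ΣQC/ΣQ = (15.00·14.00 + 0.4700·587.0) / 15.47 = 485.9/15.47 = 31.41 mg/L; combined flow 15.47 m³/s.
First-order decay: C = 31.41·exp(−k·t) = 31.41·0.9478 = 29.77 mg/L.
At the second outfall, C = (15.47·29.77 + 1.110·59.40) / (15.47 + 1.110) = 31.75 mg/L.

31.8 mg/L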